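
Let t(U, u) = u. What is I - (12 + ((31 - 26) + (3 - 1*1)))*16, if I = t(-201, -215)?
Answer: -519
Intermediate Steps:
I = -215
I - (12 + ((31 - 26) + (3 - 1*1)))*16 = -215 - (12 + ((31 - 26) + (3 - 1*1)))*16 = -215 - (12 + (5 + (3 - 1)))*16 = -215 - (12 + (5 + 2))*16 = -215 - (12 + 7)*16 = -215 - 19*16 = -215 - 1*304 = -215 - 304 = -519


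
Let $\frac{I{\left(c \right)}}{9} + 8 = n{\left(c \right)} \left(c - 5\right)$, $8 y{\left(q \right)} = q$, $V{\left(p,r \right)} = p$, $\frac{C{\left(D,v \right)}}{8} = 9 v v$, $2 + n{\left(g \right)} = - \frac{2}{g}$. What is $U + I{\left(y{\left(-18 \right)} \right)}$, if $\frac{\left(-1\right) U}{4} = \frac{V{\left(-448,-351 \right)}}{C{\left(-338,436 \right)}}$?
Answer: $\frac{106957}{213858} \approx 0.50013$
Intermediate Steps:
$n{\left(g \right)} = -2 - \frac{2}{g}$
$C{\left(D,v \right)} = 72 v^{2}$ ($C{\left(D,v \right)} = 8 \cdot 9 v v = 8 \cdot 9 v^{2} = 72 v^{2}$)
$y{\left(q \right)} = \frac{q}{8}$
$I{\left(c \right)} = -72 + 9 \left(-5 + c\right) \left(-2 - \frac{2}{c}\right)$ ($I{\left(c \right)} = -72 + 9 \left(-2 - \frac{2}{c}\right) \left(c - 5\right) = -72 + 9 \left(-2 - \frac{2}{c}\right) \left(-5 + c\right) = -72 + 9 \left(-5 + c\right) \left(-2 - \frac{2}{c}\right)$)
$U = \frac{14}{106929}$ ($U = - 4 \left(- \frac{448}{72 \cdot 436^{2}}\right) = - 4 \left(- \frac{448}{72 \cdot 190096}\right) = - 4 \left(- \frac{448}{13686912}\right) = - 4 \left(\left(-448\right) \frac{1}{13686912}\right) = \left(-4\right) \left(- \frac{7}{213858}\right) = \frac{14}{106929} \approx 0.00013093$)
$U + I{\left(y{\left(-18 \right)} \right)} = \frac{14}{106929} - \left(40 + 18 \cdot \frac{1}{8} \left(-18\right)\right) = \frac{14}{106929} + \left(\left(-18\right) \left(- \frac{9}{4}\right) + \frac{90}{- \frac{9}{4}}\right) = \frac{14}{106929} + \left(\frac{81}{2} + 90 \left(- \frac{4}{9}\right)\right) = \frac{14}{106929} + \left(\frac{81}{2} - 40\right) = \frac{14}{106929} + \frac{1}{2} = \frac{106957}{213858}$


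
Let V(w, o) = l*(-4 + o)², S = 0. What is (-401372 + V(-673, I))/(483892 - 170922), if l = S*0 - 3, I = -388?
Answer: -431182/156485 ≈ -2.7554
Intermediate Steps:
l = -3 (l = 0*0 - 3 = 0 - 3 = -3)
V(w, o) = -3*(-4 + o)²
(-401372 + V(-673, I))/(483892 - 170922) = (-401372 - 3*(-4 - 388)²)/(483892 - 170922) = (-401372 - 3*(-392)²)/312970 = (-401372 - 3*153664)*(1/312970) = (-401372 - 460992)*(1/312970) = -862364*1/312970 = -431182/156485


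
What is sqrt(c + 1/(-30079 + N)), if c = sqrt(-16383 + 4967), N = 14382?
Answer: sqrt(-15697 + 492791618*I*sqrt(2854))/15697 ≈ 7.3091 + 7.3091*I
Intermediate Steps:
c = 2*I*sqrt(2854) (c = sqrt(-11416) = 2*I*sqrt(2854) ≈ 106.85*I)
sqrt(c + 1/(-30079 + N)) = sqrt(2*I*sqrt(2854) + 1/(-30079 + 14382)) = sqrt(2*I*sqrt(2854) + 1/(-15697)) = sqrt(2*I*sqrt(2854) - 1/15697) = sqrt(-1/15697 + 2*I*sqrt(2854))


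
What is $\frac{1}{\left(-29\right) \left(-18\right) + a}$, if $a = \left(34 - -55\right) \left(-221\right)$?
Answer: $- \frac{1}{19147} \approx -5.2228 \cdot 10^{-5}$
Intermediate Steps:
$a = -19669$ ($a = \left(34 + 55\right) \left(-221\right) = 89 \left(-221\right) = -19669$)
$\frac{1}{\left(-29\right) \left(-18\right) + a} = \frac{1}{\left(-29\right) \left(-18\right) - 19669} = \frac{1}{522 - 19669} = \frac{1}{-19147} = - \frac{1}{19147}$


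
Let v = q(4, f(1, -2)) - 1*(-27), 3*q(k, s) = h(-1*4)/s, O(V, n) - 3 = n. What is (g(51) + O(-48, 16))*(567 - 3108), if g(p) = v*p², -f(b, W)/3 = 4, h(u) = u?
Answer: -179229435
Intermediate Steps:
O(V, n) = 3 + n
f(b, W) = -12 (f(b, W) = -3*4 = -12)
q(k, s) = -4/(3*s) (q(k, s) = ((-1*4)/s)/3 = (-4/s)/3 = -4/(3*s))
v = 244/9 (v = -4/3/(-12) - 1*(-27) = -4/3*(-1/12) + 27 = ⅑ + 27 = 244/9 ≈ 27.111)
g(p) = 244*p²/9
(g(51) + O(-48, 16))*(567 - 3108) = ((244/9)*51² + (3 + 16))*(567 - 3108) = ((244/9)*2601 + 19)*(-2541) = (70516 + 19)*(-2541) = 70535*(-2541) = -179229435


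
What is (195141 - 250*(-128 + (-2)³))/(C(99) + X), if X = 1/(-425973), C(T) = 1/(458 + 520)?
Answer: 31820168616918/141665 ≈ 2.2462e+8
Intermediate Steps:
C(T) = 1/978
X = -1/425973 ≈ -2.3476e-6
(195141 - 250*(-128 + (-2)³))/(C(99) + X) = (195141 - 250*(-128 + (-2)³))/(1/978 - 1/425973) = (195141 - 250*(-128 - 8))/(141665/138867198) = (195141 - 250*(-136))*(138867198/141665) = (195141 + 34000)*(138867198/141665) = 229141*(138867198/141665) = 31820168616918/141665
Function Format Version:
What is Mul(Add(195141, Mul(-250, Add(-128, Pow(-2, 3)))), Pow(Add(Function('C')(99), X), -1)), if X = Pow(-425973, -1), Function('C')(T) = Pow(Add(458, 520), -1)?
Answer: Rational(31820168616918, 141665) ≈ 2.2462e+8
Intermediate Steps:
Function('C')(T) = Rational(1, 978) (Function('C')(T) = Pow(978, -1) = Rational(1, 978))
X = Rational(-1, 425973) ≈ -2.3476e-6
Mul(Add(195141, Mul(-250, Add(-128, Pow(-2, 3)))), Pow(Add(Function('C')(99), X), -1)) = Mul(Add(195141, Mul(-250, Add(-128, Pow(-2, 3)))), Pow(Add(Rational(1, 978), Rational(-1, 425973)), -1)) = Mul(Add(195141, Mul(-250, Add(-128, -8))), Pow(Rational(141665, 138867198), -1)) = Mul(Add(195141, Mul(-250, -136)), Rational(138867198, 141665)) = Mul(Add(195141, 34000), Rational(138867198, 141665)) = Mul(229141, Rational(138867198, 141665)) = Rational(31820168616918, 141665)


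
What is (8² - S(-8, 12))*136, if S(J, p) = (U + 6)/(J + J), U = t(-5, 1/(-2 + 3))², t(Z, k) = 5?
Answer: 17935/2 ≈ 8967.5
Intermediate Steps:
U = 25 (U = 5² = 25)
S(J, p) = 31/(2*J) (S(J, p) = (25 + 6)/(J + J) = 31/((2*J)) = 31*(1/(2*J)) = 31/(2*J))
(8² - S(-8, 12))*136 = (8² - 31/(2*(-8)))*136 = (64 - 31*(-1)/(2*8))*136 = (64 - 1*(-31/16))*136 = (64 + 31/16)*136 = (1055/16)*136 = 17935/2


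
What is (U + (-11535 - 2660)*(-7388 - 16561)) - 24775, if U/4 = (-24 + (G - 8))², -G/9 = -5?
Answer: 339931956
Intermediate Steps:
G = 45 (G = -9*(-5) = 45)
U = 676 (U = 4*(-24 + (45 - 8))² = 4*(-24 + 37)² = 4*13² = 4*169 = 676)
(U + (-11535 - 2660)*(-7388 - 16561)) - 24775 = (676 + (-11535 - 2660)*(-7388 - 16561)) - 24775 = (676 - 14195*(-23949)) - 24775 = (676 + 339956055) - 24775 = 339956731 - 24775 = 339931956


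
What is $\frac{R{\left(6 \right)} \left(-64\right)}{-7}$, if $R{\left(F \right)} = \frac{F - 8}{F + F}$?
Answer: $- \frac{32}{21} \approx -1.5238$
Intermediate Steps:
$R{\left(F \right)} = \frac{-8 + F}{2 F}$
$\frac{R{\left(6 \right)} \left(-64\right)}{-7} = \frac{\frac{-8 + 6}{2 \cdot 6} \left(-64\right)}{-7} = \frac{1}{2} \cdot \frac{1}{6} \left(-2\right) \left(-64\right) \left(- \frac{1}{7}\right) = \left(- \frac{1}{6}\right) \left(-64\right) \left(- \frac{1}{7}\right) = \frac{32}{3} \left(- \frac{1}{7}\right) = - \frac{32}{21}$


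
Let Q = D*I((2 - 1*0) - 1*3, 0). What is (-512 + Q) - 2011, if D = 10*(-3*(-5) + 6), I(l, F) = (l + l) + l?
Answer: -3153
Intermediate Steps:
I(l, F) = 3*l (I(l, F) = 2*l + l = 3*l)
D = 210 (D = 10*(15 + 6) = 10*21 = 210)
Q = -630 (Q = 210*(3*((2 - 1*0) - 1*3)) = 210*(3*((2 + 0) - 3)) = 210*(3*(2 - 3)) = 210*(3*(-1)) = 210*(-3) = -630)
(-512 + Q) - 2011 = (-512 - 630) - 2011 = -1142 - 2011 = -3153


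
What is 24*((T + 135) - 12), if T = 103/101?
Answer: 300624/101 ≈ 2976.5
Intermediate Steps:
T = 103/101 (T = 103*(1/101) = 103/101 ≈ 1.0198)
24*((T + 135) - 12) = 24*((103/101 + 135) - 12) = 24*(13738/101 - 12) = 24*(12526/101) = 300624/101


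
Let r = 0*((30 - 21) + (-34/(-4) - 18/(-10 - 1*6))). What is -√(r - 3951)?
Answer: -3*I*√439 ≈ -62.857*I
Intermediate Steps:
r = 0 (r = 0*(9 + (-34*(-¼) - 18/(-10 - 6))) = 0*(9 + (17/2 - 18/(-16))) = 0*(9 + (17/2 - 18*(-1/16))) = 0*(9 + (17/2 + 9/8)) = 0*(9 + 77/8) = 0*(149/8) = 0)
-√(r - 3951) = -√(0 - 3951) = -√(-3951) = -3*I*√439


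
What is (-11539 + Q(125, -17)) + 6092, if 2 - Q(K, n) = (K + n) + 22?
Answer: -5575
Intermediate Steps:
Q(K, n) = -20 - K - n (Q(K, n) = 2 - ((K + n) + 22) = 2 - (22 + K + n) = 2 + (-22 - K - n) = -20 - K - n)
(-11539 + Q(125, -17)) + 6092 = (-11539 + (-20 - 1*125 - 1*(-17))) + 6092 = (-11539 + (-20 - 125 + 17)) + 6092 = (-11539 - 128) + 6092 = -11667 + 6092 = -5575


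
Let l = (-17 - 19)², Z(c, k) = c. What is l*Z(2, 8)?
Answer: 2592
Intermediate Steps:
l = 1296 (l = (-36)² = 1296)
l*Z(2, 8) = 1296*2 = 2592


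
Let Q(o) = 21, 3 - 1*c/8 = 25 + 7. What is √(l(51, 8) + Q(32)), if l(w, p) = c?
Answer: I*√211 ≈ 14.526*I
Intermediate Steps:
c = -232 (c = 24 - 8*(25 + 7) = 24 - 8*32 = 24 - 256 = -232)
l(w, p) = -232
√(l(51, 8) + Q(32)) = √(-232 + 21) = √(-211) = I*√211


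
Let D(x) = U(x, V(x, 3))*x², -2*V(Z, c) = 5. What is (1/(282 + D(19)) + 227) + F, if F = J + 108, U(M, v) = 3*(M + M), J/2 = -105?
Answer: 5179501/41436 ≈ 125.00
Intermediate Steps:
J = -210 (J = 2*(-105) = -210)
V(Z, c) = -5/2 (V(Z, c) = -½*5 = -5/2)
U(M, v) = 6*M (U(M, v) = 3*(2*M) = 6*M)
D(x) = 6*x³ (D(x) = (6*x)*x² = 6*x³)
F = -102 (F = -210 + 108 = -102)
(1/(282 + D(19)) + 227) + F = (1/(282 + 6*19³) + 227) - 102 = (1/(282 + 6*6859) + 227) - 102 = (1/(282 + 41154) + 227) - 102 = (1/41436 + 227) - 102 = 9405973/41436 - 102 = 5179501/41436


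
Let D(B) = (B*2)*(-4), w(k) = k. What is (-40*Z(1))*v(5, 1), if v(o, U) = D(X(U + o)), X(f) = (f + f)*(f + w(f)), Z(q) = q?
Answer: 46080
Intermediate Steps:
X(f) = 4*f**2 (X(f) = (f + f)*(f + f) = (2*f)*(2*f) = 4*f**2)
D(B) = -8*B (D(B) = (2*B)*(-4) = -8*B)
v(o, U) = -32*(U + o)**2
(-40*Z(1))*v(5, 1) = (-40*1)*(-32*(1 + 5)**2) = -(-1280)*6**2 = -(-1280)*36 = -40*(-1152) = 46080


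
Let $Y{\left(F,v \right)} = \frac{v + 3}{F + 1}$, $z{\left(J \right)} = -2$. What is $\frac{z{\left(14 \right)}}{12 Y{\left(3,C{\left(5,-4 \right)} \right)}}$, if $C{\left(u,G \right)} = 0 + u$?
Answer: $- \frac{1}{12} \approx -0.083333$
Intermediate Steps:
$C{\left(u,G \right)} = u$
$Y{\left(F,v \right)} = \frac{3 + v}{1 + F}$
$\frac{z{\left(14 \right)}}{12 Y{\left(3,C{\left(5,-4 \right)} \right)}} = - \frac{2}{12 \frac{3 + 5}{1 + 3}} = - \frac{2}{12 \cdot \frac{1}{4} \cdot 8} = - \frac{2}{12 \cdot 2} = - \frac{2}{24} = \left(-2\right) \frac{1}{24} = - \frac{1}{12}$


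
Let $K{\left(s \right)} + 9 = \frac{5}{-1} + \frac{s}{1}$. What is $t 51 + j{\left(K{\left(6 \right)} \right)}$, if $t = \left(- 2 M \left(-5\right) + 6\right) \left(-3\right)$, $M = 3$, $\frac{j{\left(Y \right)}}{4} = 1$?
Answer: $-5504$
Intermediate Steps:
$K{\left(s \right)} = -14 + s$ ($K{\left(s \right)} = -9 + \left(\frac{5}{-1} + \frac{s}{1}\right) = -9 + \left(5 \left(-1\right) + s 1\right) = -9 + \left(-5 + s\right) = -14 + s$)
$j{\left(Y \right)} = 4$ ($j{\left(Y \right)} = 4 \cdot 1 = 4$)
$t = -108$ ($t = \left(\left(-2\right) 3 \left(-5\right) + 6\right) \left(-3\right) = \left(\left(-6\right) \left(-5\right) + 6\right) \left(-3\right) = \left(30 + 6\right) \left(-3\right) = 36 \left(-3\right) = -108$)
$t 51 + j{\left(K{\left(6 \right)} \right)} = \left(-108\right) 51 + 4 = -5508 + 4 = -5504$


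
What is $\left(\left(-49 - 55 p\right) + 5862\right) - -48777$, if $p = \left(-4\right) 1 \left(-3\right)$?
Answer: $53930$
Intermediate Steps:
$p = 12$ ($p = \left(-4\right) \left(-3\right) = 12$)
$\left(\left(-49 - 55 p\right) + 5862\right) - -48777 = \left(\left(-49 - 660\right) + 5862\right) - -48777 = \left(\left(-49 - 660\right) + 5862\right) + 48777 = \left(-709 + 5862\right) + 48777 = 5153 + 48777 = 53930$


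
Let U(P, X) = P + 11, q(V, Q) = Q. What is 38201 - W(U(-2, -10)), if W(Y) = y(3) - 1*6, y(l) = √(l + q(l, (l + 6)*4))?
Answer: 38207 - √39 ≈ 38201.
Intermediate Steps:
y(l) = √(24 + 5*l) (y(l) = √(l + (l + 6)*4) = √(l + (6 + l)*4) = √(l + (24 + 4*l)) = √(24 + 5*l))
U(P, X) = 11 + P
W(Y) = -6 + √39 (W(Y) = √(24 + 5*3) - 1*6 = √(24 + 15) - 6 = √39 - 6 = -6 + √39)
38201 - W(U(-2, -10)) = 38201 - (-6 + √39) = 38201 + (6 - √39) = 38207 - √39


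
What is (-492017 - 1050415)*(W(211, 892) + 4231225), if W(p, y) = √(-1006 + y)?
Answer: -6526376839200 - 1542432*I*√114 ≈ -6.5264e+12 - 1.6469e+7*I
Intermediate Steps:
(-492017 - 1050415)*(W(211, 892) + 4231225) = (-492017 - 1050415)*(√(-1006 + 892) + 4231225) = -1542432*(√(-114) + 4231225) = -1542432*(I*√114 + 4231225) = -1542432*(4231225 + I*√114) = -6526376839200 - 1542432*I*√114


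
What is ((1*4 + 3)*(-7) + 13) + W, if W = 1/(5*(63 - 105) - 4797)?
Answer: -180253/5007 ≈ -36.000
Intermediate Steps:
W = -1/5007 (W = 1/(5*(-42) - 4797) = 1/(-210 - 4797) = 1/(-5007) = -1/5007 ≈ -0.00019972)
((1*4 + 3)*(-7) + 13) + W = ((1*4 + 3)*(-7) + 13) - 1/5007 = ((4 + 3)*(-7) + 13) - 1/5007 = (7*(-7) + 13) - 1/5007 = (-49 + 13) - 1/5007 = -36 - 1/5007 = -180253/5007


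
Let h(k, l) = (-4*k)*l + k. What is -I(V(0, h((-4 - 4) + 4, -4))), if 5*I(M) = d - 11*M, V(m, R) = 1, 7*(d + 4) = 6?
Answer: 99/35 ≈ 2.8286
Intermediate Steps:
d = -22/7 (d = -4 + (⅐)*6 = -4 + 6/7 = -22/7 ≈ -3.1429)
h(k, l) = k - 4*k*l (h(k, l) = -4*k*l + k = k - 4*k*l)
I(M) = -22/35 - 11*M/5 (I(M) = (-22/7 - 11*M)/5 = -22/35 - 11*M/5)
-I(V(0, h((-4 - 4) + 4, -4))) = -(-22/35 - 11/5*1) = -(-22/35 - 11/5) = -1*(-99/35) = 99/35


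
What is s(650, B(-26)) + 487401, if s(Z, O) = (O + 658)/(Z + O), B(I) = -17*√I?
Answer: 8061141878/16539 + 68*I*√26/215007 ≈ 4.874e+5 + 0.0016127*I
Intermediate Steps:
s(Z, O) = (658 + O)/(O + Z)
s(650, B(-26)) + 487401 = (658 - 17*I*√26)/(-17*I*√26 + 650) + 487401 = (658 - 17*I*√26)/(650 - 17*I*√26) + 487401 = 487401 + (658 - 17*I*√26)/(650 - 17*I*√26)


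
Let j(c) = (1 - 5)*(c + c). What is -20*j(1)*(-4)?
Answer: -640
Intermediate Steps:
j(c) = -8*c
-20*j(1)*(-4) = -(-160)*(-4) = -20*(-8)*(-4) = 160*(-4) = -640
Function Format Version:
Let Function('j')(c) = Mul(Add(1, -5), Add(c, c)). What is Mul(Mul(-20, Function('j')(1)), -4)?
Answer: -640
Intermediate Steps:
Function('j')(c) = Mul(-8, c) (Function('j')(c) = Mul(-4, Mul(2, c)) = Mul(-8, c))
Mul(Mul(-20, Function('j')(1)), -4) = Mul(Mul(-20, Mul(-8, 1)), -4) = Mul(Mul(-20, -8), -4) = Mul(160, -4) = -640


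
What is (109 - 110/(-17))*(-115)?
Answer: -225745/17 ≈ -13279.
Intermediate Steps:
(109 - 110/(-17))*(-115) = (109 - 110*(-1/17))*(-115) = (109 + 110/17)*(-115) = (1963/17)*(-115) = -225745/17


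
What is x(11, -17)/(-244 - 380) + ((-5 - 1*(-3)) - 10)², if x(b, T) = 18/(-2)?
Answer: 29955/208 ≈ 144.01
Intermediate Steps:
x(b, T) = -9 (x(b, T) = 18*(-½) = -9)
x(11, -17)/(-244 - 380) + ((-5 - 1*(-3)) - 10)² = -9/(-244 - 380) + ((-5 - 1*(-3)) - 10)² = -9/(-624) + ((-5 + 3) - 10)² = -9*(-1/624) + (-2 - 10)² = 3/208 + (-12)² = 3/208 + 144 = 29955/208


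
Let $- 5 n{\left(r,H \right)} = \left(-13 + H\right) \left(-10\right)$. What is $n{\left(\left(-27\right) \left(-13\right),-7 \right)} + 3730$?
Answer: $3690$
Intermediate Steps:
$n{\left(r,H \right)} = -26 + 2 H$ ($n{\left(r,H \right)} = - \frac{\left(-13 + H\right) \left(-10\right)}{5} = - \frac{130 - 10 H}{5} = -26 + 2 H$)
$n{\left(\left(-27\right) \left(-13\right),-7 \right)} + 3730 = \left(-26 + 2 \left(-7\right)\right) + 3730 = \left(-26 - 14\right) + 3730 = -40 + 3730 = 3690$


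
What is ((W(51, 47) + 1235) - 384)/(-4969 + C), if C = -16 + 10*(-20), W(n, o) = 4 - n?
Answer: -804/5185 ≈ -0.15506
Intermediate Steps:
C = -216 (C = -16 - 200 = -216)
((W(51, 47) + 1235) - 384)/(-4969 + C) = (((4 - 1*51) + 1235) - 384)/(-4969 - 216) = (((4 - 51) + 1235) - 384)/(-5185) = ((-47 + 1235) - 384)*(-1/5185) = (1188 - 384)*(-1/5185) = 804*(-1/5185) = -804/5185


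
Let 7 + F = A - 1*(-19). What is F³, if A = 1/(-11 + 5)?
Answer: 357911/216 ≈ 1657.0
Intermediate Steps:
A = -⅙ (A = 1/(-6) = -⅙ ≈ -0.16667)
F = 71/6 (F = -7 + (-⅙ - 1*(-19)) = -7 + (-⅙ + 19) = -7 + 113/6 = 71/6 ≈ 11.833)
F³ = (71/6)³ = 357911/216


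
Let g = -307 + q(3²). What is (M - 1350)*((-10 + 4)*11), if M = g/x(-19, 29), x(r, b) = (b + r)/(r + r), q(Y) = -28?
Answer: 5082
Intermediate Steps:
g = -335 (g = -307 - 28 = -335)
x(r, b) = (b + r)/(2*r) (x(r, b) = (b + r)/((2*r)) = (b + r)*(1/(2*r)) = (b + r)/(2*r))
M = 1273 (M = -335*(-38/(29 - 19)) = -335/((½)*(-1/19)*10) = -335/(-5/19) = -335*(-19/5) = 1273)
(M - 1350)*((-10 + 4)*11) = (1273 - 1350)*((-10 + 4)*11) = -(-462)*11 = -77*(-66) = 5082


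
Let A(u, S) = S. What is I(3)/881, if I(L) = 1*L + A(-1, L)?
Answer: 6/881 ≈ 0.0068104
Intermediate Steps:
I(L) = 2*L (I(L) = 1*L + L = L + L = 2*L)
I(3)/881 = (2*3)/881 = 6*(1/881) = 6/881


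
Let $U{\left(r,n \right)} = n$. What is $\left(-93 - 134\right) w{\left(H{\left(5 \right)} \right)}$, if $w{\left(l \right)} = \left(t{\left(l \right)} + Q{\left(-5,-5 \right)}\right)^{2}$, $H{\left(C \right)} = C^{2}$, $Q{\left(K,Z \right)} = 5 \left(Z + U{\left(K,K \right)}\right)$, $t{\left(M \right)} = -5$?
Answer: $-686675$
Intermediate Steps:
$Q{\left(K,Z \right)} = 5 K + 5 Z$ ($Q{\left(K,Z \right)} = 5 \left(Z + K\right) = 5 \left(K + Z\right) = 5 K + 5 Z$)
$w{\left(l \right)} = 3025$ ($w{\left(l \right)} = \left(-5 + \left(5 \left(-5\right) + 5 \left(-5\right)\right)\right)^{2} = \left(-5 - 50\right)^{2} = \left(-55\right)^{2} = 3025$)
$\left(-93 - 134\right) w{\left(H{\left(5 \right)} \right)} = \left(-93 - 134\right) 3025 = \left(-227\right) 3025 = -686675$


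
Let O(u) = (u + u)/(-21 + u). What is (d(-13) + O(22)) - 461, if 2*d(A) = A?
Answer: -847/2 ≈ -423.50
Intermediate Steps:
O(u) = 2*u/(-21 + u) (O(u) = (2*u)/(-21 + u) = 2*u/(-21 + u))
d(A) = A/2
(d(-13) + O(22)) - 461 = ((1/2)*(-13) + 2*22/(-21 + 22)) - 461 = (-13/2 + 2*22/1) - 461 = (-13/2 + 2*22*1) - 461 = (-13/2 + 44) - 461 = 75/2 - 461 = -847/2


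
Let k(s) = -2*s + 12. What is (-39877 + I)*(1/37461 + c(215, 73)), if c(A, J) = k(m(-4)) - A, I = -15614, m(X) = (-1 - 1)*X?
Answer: 151748611126/12487 ≈ 1.2153e+7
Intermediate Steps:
m(X) = -2*X
k(s) = 12 - 2*s
c(A, J) = -4 - A (c(A, J) = (12 - (-4)*(-4)) - A = (12 - 2*8) - A = (12 - 16) - A = -4 - A)
(-39877 + I)*(1/37461 + c(215, 73)) = (-39877 - 15614)*(1/37461 + (-4 - 1*215)) = -55491*(1/37461 + (-4 - 215)) = -55491*(1/37461 - 219) = -55491*(-8203958/37461) = 151748611126/12487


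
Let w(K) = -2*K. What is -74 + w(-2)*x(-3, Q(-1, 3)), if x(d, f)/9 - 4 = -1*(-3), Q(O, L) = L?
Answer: 178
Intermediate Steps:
x(d, f) = 63 (x(d, f) = 36 + 9*(-1*(-3)) = 36 + 9*3 = 36 + 27 = 63)
-74 + w(-2)*x(-3, Q(-1, 3)) = -74 - 2*(-2)*63 = -74 + 4*63 = -74 + 252 = 178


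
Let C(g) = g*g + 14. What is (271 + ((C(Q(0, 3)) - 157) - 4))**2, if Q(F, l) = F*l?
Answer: 15376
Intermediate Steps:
C(g) = 14 + g**2 (C(g) = g**2 + 14 = 14 + g**2)
(271 + ((C(Q(0, 3)) - 157) - 4))**2 = (271 + (((14 + (0*3)**2) - 157) - 4))**2 = (271 + (((14 + 0**2) - 157) - 4))**2 = (271 + (((14 + 0) - 157) - 4))**2 = (271 + ((14 - 157) - 4))**2 = (271 + (-143 - 4))**2 = (271 - 147)**2 = 124**2 = 15376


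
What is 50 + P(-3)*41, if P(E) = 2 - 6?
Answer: -114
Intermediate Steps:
P(E) = -4
50 + P(-3)*41 = 50 - 4*41 = 50 - 164 = -114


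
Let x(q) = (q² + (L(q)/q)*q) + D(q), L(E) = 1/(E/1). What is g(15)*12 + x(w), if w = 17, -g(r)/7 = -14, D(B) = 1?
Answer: 24923/17 ≈ 1466.1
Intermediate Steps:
L(E) = 1/E (L(E) = 1/(E*1) = 1/E)
g(r) = 98 (g(r) = -7*(-14) = 98)
x(q) = 1 + 1/q + q² (x(q) = (q² + (1/(q*q))*q) + 1 = (q² + q/q²) + 1 = (q² + 1/q) + 1 = (1/q + q²) + 1 = 1 + 1/q + q²)
g(15)*12 + x(w) = 98*12 + (1 + 17 + 17³)/17 = 1176 + (1 + 17 + 4913)/17 = 1176 + (1/17)*4931 = 1176 + 4931/17 = 24923/17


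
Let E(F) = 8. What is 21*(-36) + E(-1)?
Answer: -748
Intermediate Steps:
21*(-36) + E(-1) = 21*(-36) + 8 = -756 + 8 = -748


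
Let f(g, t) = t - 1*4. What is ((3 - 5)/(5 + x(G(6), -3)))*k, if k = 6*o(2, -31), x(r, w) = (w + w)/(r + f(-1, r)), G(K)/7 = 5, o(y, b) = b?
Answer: 682/9 ≈ 75.778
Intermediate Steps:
f(g, t) = -4 + t (f(g, t) = t - 4 = -4 + t)
G(K) = 35 (G(K) = 7*5 = 35)
x(r, w) = 2*w/(-4 + 2*r) (x(r, w) = (w + w)/(r + (-4 + r)) = (2*w)/(-4 + 2*r) = 2*w/(-4 + 2*r))
k = -186 (k = 6*(-31) = -186)
((3 - 5)/(5 + x(G(6), -3)))*k = ((3 - 5)/(5 - 3/(-2 + 35)))*(-186) = -2/(5 - 3/33)*(-186) = -2/(5 - 3*1/33)*(-186) = -2/(5 - 1/11)*(-186) = -2/54/11*(-186) = -2*11/54*(-186) = -11/27*(-186) = 682/9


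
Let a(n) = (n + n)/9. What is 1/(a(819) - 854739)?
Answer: -1/854557 ≈ -1.1702e-6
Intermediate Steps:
a(n) = 2*n/9 (a(n) = (2*n)*(⅑) = 2*n/9)
1/(a(819) - 854739) = 1/((2/9)*819 - 854739) = 1/(182 - 854739) = 1/(-854557) = -1/854557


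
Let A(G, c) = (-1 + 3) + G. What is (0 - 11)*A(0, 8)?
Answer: -22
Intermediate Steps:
A(G, c) = 2 + G
(0 - 11)*A(0, 8) = (0 - 11)*(2 + 0) = -11*2 = -22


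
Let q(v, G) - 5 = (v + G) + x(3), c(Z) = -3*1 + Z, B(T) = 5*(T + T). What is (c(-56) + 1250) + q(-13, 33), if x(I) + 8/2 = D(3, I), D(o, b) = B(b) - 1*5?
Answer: 1237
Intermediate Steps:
B(T) = 10*T (B(T) = 5*(2*T) = 10*T)
D(o, b) = -5 + 10*b (D(o, b) = 10*b - 1*5 = 10*b - 5 = -5 + 10*b)
c(Z) = -3 + Z
x(I) = -9 + 10*I (x(I) = -4 + (-5 + 10*I) = -9 + 10*I)
q(v, G) = 26 + G + v (q(v, G) = 5 + ((v + G) + (-9 + 10*3)) = 5 + ((G + v) + (-9 + 30)) = 5 + ((G + v) + 21) = 5 + (21 + G + v) = 26 + G + v)
(c(-56) + 1250) + q(-13, 33) = ((-3 - 56) + 1250) + (26 + 33 - 13) = (-59 + 1250) + 46 = 1191 + 46 = 1237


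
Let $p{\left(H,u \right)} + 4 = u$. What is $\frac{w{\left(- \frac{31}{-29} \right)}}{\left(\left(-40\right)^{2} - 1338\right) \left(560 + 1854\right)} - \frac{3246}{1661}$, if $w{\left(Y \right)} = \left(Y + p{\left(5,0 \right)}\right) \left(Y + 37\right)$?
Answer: $- \frac{25392961866}{12992576201} \approx -1.9544$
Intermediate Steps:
$p{\left(H,u \right)} = -4 + u$
$w{\left(Y \right)} = \left(-4 + Y\right) \left(37 + Y\right)$ ($w{\left(Y \right)} = \left(Y + \left(-4 + 0\right)\right) \left(Y + 37\right) = \left(Y - 4\right) \left(37 + Y\right) = \left(-4 + Y\right) \left(37 + Y\right)$)
$\frac{w{\left(- \frac{31}{-29} \right)}}{\left(\left(-40\right)^{2} - 1338\right) \left(560 + 1854\right)} - \frac{3246}{1661} = \frac{-148 + \left(- \frac{31}{-29}\right)^{2} + 33 \left(- \frac{31}{-29}\right)}{\left(\left(-40\right)^{2} - 1338\right) \left(560 + 1854\right)} - \frac{3246}{1661} = \frac{-148 + \left(\left(-31\right) \left(- \frac{1}{29}\right)\right)^{2} + 33 \left(\left(-31\right) \left(- \frac{1}{29}\right)\right)}{\left(1600 - 1338\right) 2414} - \frac{3246}{1661} = \frac{-148 + \left(\frac{31}{29}\right)^{2} + 33 \cdot \frac{31}{29}}{262 \cdot 2414} - \frac{3246}{1661} = \frac{-148 + \frac{961}{841} + \frac{1023}{29}}{632468} - \frac{3246}{1661} = \left(- \frac{93840}{841}\right) \frac{1}{632468} - \frac{3246}{1661} = - \frac{1380}{7822141} - \frac{3246}{1661} = - \frac{25392961866}{12992576201}$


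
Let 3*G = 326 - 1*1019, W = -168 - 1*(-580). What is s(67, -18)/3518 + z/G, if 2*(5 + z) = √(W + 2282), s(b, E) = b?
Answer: 33067/812658 - √2694/462 ≈ -0.071656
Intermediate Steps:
W = 412 (W = -168 + 580 = 412)
G = -231 (G = (326 - 1*1019)/3 = (326 - 1019)/3 = (⅓)*(-693) = -231)
z = -5 + √2694/2 (z = -5 + √(412 + 2282)/2 = -5 + √2694/2 ≈ 20.952)
s(67, -18)/3518 + z/G = 67/3518 + (-5 + √2694/2)/(-231) = 67*(1/3518) + (-5 + √2694/2)*(-1/231) = 67/3518 + (5/231 - √2694/462) = 33067/812658 - √2694/462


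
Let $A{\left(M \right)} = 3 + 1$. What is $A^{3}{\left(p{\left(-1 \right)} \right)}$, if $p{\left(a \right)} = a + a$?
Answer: $64$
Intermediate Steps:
$p{\left(a \right)} = 2 a$
$A{\left(M \right)} = 4$
$A^{3}{\left(p{\left(-1 \right)} \right)} = 4^{3} = 64$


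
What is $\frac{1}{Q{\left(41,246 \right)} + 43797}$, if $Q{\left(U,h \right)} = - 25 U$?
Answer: $\frac{1}{42772} \approx 2.338 \cdot 10^{-5}$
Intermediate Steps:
$\frac{1}{Q{\left(41,246 \right)} + 43797} = \frac{1}{\left(-25\right) 41 + 43797} = \frac{1}{-1025 + 43797} = \frac{1}{42772}$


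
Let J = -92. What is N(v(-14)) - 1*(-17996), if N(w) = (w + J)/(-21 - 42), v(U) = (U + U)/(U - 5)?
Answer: 21542932/1197 ≈ 17997.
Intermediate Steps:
v(U) = 2*U/(-5 + U) (v(U) = (2*U)/(-5 + U) = 2*U/(-5 + U))
N(w) = 92/63 - w/63 (N(w) = (w - 92)/(-21 - 42) = (-92 + w)/(-63) = (-92 + w)*(-1/63) = 92/63 - w/63)
N(v(-14)) - 1*(-17996) = (92/63 - 2*(-14)/(63*(-5 - 14))) - 1*(-17996) = (92/63 - 2*(-14)/(63*(-19))) + 17996 = (92/63 - 2*(-14)*(-1)/(63*19)) + 17996 = (92/63 - 1/63*28/19) + 17996 = (92/63 - 4/171) + 17996 = 1720/1197 + 17996 = 21542932/1197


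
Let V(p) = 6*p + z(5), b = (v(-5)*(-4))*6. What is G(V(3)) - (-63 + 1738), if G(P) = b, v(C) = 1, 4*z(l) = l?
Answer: -1699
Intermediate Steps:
z(l) = l/4
b = -24 (b = (1*(-4))*6 = -4*6 = -24)
V(p) = 5/4 + 6*p (V(p) = 6*p + (¼)*5 = 6*p + 5/4 = 5/4 + 6*p)
G(P) = -24
G(V(3)) - (-63 + 1738) = -24 - (-63 + 1738) = -24 - 1*1675 = -24 - 1675 = -1699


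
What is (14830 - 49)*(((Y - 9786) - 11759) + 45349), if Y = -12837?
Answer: 162103227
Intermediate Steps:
(14830 - 49)*(((Y - 9786) - 11759) + 45349) = (14830 - 49)*(((-12837 - 9786) - 11759) + 45349) = 14781*((-22623 - 11759) + 45349) = 14781*(-34382 + 45349) = 14781*10967 = 162103227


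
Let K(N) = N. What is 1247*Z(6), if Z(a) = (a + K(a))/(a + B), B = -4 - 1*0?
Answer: 7482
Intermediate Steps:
B = -4 (B = -4 + 0 = -4)
Z(a) = 2*a/(-4 + a) (Z(a) = (a + a)/(a - 4) = (2*a)/(-4 + a) = 2*a/(-4 + a))
1247*Z(6) = 1247*(2*6/(-4 + 6)) = 1247*(2*6/2) = 1247*(2*6*(1/2)) = 1247*6 = 7482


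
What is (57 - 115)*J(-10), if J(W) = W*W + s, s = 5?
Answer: -6090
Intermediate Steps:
J(W) = 5 + W² (J(W) = W*W + 5 = W² + 5 = 5 + W²)
(57 - 115)*J(-10) = (57 - 115)*(5 + (-10)²) = -58*(5 + 100) = -58*105 = -6090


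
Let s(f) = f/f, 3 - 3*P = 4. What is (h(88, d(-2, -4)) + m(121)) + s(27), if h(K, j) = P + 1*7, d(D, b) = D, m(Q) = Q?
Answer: 386/3 ≈ 128.67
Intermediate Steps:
P = -1/3 (P = 1 - 1/3*4 = 1 - 4/3 = -1/3 ≈ -0.33333)
h(K, j) = 20/3 (h(K, j) = -1/3 + 1*7 = -1/3 + 7 = 20/3)
s(f) = 1
(h(88, d(-2, -4)) + m(121)) + s(27) = (20/3 + 121) + 1 = 383/3 + 1 = 386/3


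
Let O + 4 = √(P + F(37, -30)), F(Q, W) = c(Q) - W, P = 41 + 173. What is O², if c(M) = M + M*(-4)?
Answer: (4 - √133)² ≈ 56.740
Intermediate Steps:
P = 214
c(M) = -3*M (c(M) = M - 4*M = -3*M)
F(Q, W) = -W - 3*Q (F(Q, W) = -3*Q - W = -W - 3*Q)
O = -4 + √133 (O = -4 + √(214 + (-1*(-30) - 3*37)) = -4 + √(214 + (30 - 111)) = -4 + √(214 - 81) = -4 + √133 ≈ 7.5326)
O² = (-4 + √133)²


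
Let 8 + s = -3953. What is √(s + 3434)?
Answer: I*√527 ≈ 22.956*I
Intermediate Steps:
s = -3961 (s = -8 - 3953 = -3961)
√(s + 3434) = √(-3961 + 3434) = √(-527) = I*√527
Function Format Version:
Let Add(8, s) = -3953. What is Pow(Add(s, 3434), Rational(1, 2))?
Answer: Mul(I, Pow(527, Rational(1, 2))) ≈ Mul(22.956, I)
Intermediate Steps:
s = -3961 (s = Add(-8, -3953) = -3961)
Pow(Add(s, 3434), Rational(1, 2)) = Pow(Add(-3961, 3434), Rational(1, 2)) = Pow(-527, Rational(1, 2)) = Mul(I, Pow(527, Rational(1, 2)))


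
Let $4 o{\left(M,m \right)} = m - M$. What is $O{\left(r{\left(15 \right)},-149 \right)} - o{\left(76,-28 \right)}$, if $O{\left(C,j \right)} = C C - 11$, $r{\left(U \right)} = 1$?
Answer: $16$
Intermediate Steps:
$o{\left(M,m \right)} = - \frac{M}{4} + \frac{m}{4}$ ($o{\left(M,m \right)} = \frac{m - M}{4} = - \frac{M}{4} + \frac{m}{4}$)
$O{\left(C,j \right)} = -11 + C^{2}$ ($O{\left(C,j \right)} = C^{2} - 11 = -11 + C^{2}$)
$O{\left(r{\left(15 \right)},-149 \right)} - o{\left(76,-28 \right)} = \left(-11 + 1^{2}\right) - \left(\left(- \frac{1}{4}\right) 76 + \frac{1}{4} \left(-28\right)\right) = \left(-11 + 1\right) - \left(-19 - 7\right) = -10 - -26 = -10 + 26 = 16$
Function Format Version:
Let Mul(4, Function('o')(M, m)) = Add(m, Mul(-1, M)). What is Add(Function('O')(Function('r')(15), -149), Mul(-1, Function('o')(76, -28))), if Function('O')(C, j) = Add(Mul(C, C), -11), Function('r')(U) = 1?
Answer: 16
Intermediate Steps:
Function('o')(M, m) = Add(Mul(Rational(-1, 4), M), Mul(Rational(1, 4), m)) (Function('o')(M, m) = Mul(Rational(1, 4), Add(m, Mul(-1, M))) = Add(Mul(Rational(-1, 4), M), Mul(Rational(1, 4), m)))
Function('O')(C, j) = Add(-11, Pow(C, 2)) (Function('O')(C, j) = Add(Pow(C, 2), -11) = Add(-11, Pow(C, 2)))
Add(Function('O')(Function('r')(15), -149), Mul(-1, Function('o')(76, -28))) = Add(Add(-11, Pow(1, 2)), Mul(-1, Add(Mul(Rational(-1, 4), 76), Mul(Rational(1, 4), -28)))) = Add(Add(-11, 1), Mul(-1, Add(-19, -7))) = Add(-10, Mul(-1, -26)) = Add(-10, 26) = 16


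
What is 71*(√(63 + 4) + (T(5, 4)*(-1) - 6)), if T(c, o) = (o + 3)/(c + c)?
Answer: -4757/10 + 71*√67 ≈ 105.46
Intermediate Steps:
T(c, o) = (3 + o)/(2*c) (T(c, o) = (3 + o)/((2*c)) = (3 + o)*(1/(2*c)) = (3 + o)/(2*c))
71*(√(63 + 4) + (T(5, 4)*(-1) - 6)) = 71*(√(63 + 4) + (((½)*(3 + 4)/5)*(-1) - 6)) = 71*(√67 + (((½)*(⅕)*7)*(-1) - 6)) = 71*(√67 + ((7/10)*(-1) - 6)) = 71*(√67 + (-7/10 - 6)) = 71*(√67 - 67/10) = 71*(-67/10 + √67) = -4757/10 + 71*√67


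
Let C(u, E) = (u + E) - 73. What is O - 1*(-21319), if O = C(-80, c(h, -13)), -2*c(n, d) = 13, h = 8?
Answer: 42319/2 ≈ 21160.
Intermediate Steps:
c(n, d) = -13/2 (c(n, d) = -1/2*13 = -13/2)
C(u, E) = -73 + E + u (C(u, E) = (E + u) - 73 = -73 + E + u)
O = -319/2 (O = -73 - 13/2 - 80 = -319/2 ≈ -159.50)
O - 1*(-21319) = -319/2 - 1*(-21319) = -319/2 + 21319 = 42319/2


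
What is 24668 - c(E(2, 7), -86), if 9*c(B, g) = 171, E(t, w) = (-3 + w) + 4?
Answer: 24649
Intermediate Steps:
E(t, w) = 1 + w
c(B, g) = 19 (c(B, g) = (⅑)*171 = 19)
24668 - c(E(2, 7), -86) = 24668 - 1*19 = 24668 - 19 = 24649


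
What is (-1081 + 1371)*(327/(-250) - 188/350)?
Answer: -93641/175 ≈ -535.09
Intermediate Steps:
(-1081 + 1371)*(327/(-250) - 188/350) = 290*(327*(-1/250) - 188*1/350) = 290*(-327/250 - 94/175) = 290*(-3229/1750) = -93641/175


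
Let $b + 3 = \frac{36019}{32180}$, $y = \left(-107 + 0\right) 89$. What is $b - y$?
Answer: $\frac{306389619}{32180} \approx 9521.1$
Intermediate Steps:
$y = -9523$ ($y = \left(-107\right) 89 = -9523$)
$b = - \frac{60521}{32180}$ ($b = -3 + \frac{36019}{32180} = - \frac{60521}{32180} \approx -1.8807$)
$b - y = - \frac{60521}{32180} - -9523 = - \frac{60521}{32180} + 9523 = \frac{306389619}{32180}$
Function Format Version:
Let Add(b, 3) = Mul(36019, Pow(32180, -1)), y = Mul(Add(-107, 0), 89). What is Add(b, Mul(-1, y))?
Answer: Rational(306389619, 32180) ≈ 9521.1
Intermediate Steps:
y = -9523 (y = Mul(-107, 89) = -9523)
b = Rational(-60521, 32180) (b = Add(-3, Mul(36019, Pow(32180, -1))) = Add(-3, Mul(36019, Rational(1, 32180))) = Add(-3, Rational(36019, 32180)) = Rational(-60521, 32180) ≈ -1.8807)
Add(b, Mul(-1, y)) = Add(Rational(-60521, 32180), Mul(-1, -9523)) = Add(Rational(-60521, 32180), 9523) = Rational(306389619, 32180)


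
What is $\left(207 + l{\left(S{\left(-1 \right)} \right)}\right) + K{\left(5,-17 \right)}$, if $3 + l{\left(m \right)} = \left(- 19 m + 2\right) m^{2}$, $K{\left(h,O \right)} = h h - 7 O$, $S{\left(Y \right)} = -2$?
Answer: $508$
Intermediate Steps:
$K{\left(h,O \right)} = h^{2} - 7 O$
$l{\left(m \right)} = -3 + m^{2} \left(2 - 19 m\right)$ ($l{\left(m \right)} = -3 + \left(- 19 m + 2\right) m^{2} = -3 + \left(2 - 19 m\right) m^{2} = -3 + m^{2} \left(2 - 19 m\right)$)
$\left(207 + l{\left(S{\left(-1 \right)} \right)}\right) + K{\left(5,-17 \right)} = \left(207 - \left(3 - 152 - 8\right)\right) + \left(5^{2} - -119\right) = \left(207 - -157\right) + \left(25 + 119\right) = \left(207 + \left(-3 + 152 + 8\right)\right) + 144 = \left(207 + 157\right) + 144 = 364 + 144 = 508$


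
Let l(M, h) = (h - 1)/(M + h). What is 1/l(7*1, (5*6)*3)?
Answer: 97/89 ≈ 1.0899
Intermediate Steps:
l(M, h) = (-1 + h)/(M + h)
1/l(7*1, (5*6)*3) = 1/((-1 + (5*6)*3)/(7*1 + (5*6)*3)) = 1/((-1 + 30*3)/(7 + 30*3)) = 1/((-1 + 90)/(7 + 90)) = 1/(89/97) = 97/89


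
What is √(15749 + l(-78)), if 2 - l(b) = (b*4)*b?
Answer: I*√8585 ≈ 92.655*I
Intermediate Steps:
l(b) = 2 - 4*b² (l(b) = 2 - b*4*b = 2 - 4*b*b = 2 - 4*b²)
√(15749 + l(-78)) = √(15749 + (2 - 4*(-78)²)) = √(15749 + (2 - 4*6084)) = √(15749 + (2 - 24336)) = √(15749 - 24334) = √(-8585) = I*√8585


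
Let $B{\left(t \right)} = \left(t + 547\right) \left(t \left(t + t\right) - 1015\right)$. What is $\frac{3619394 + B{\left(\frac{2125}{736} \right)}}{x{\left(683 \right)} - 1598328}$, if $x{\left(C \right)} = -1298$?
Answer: $- \frac{612071449155317}{318876050096128} \approx -1.9195$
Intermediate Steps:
$B{\left(t \right)} = \left(-1015 + 2 t^{2}\right) \left(547 + t\right)$ ($B{\left(t \right)} = \left(547 + t\right) \left(t 2 t - 1015\right) = \left(547 + t\right) \left(2 t^{2} - 1015\right) = \left(547 + t\right) \left(-1015 + 2 t^{2}\right) = \left(-1015 + 2 t^{2}\right) \left(547 + t\right)$)
$\frac{3619394 + B{\left(\frac{2125}{736} \right)}}{x{\left(683 \right)} - 1598328} = \frac{3619394 - \left(555205 - \frac{9595703125}{199344128} - \frac{2470046875}{270848} + 1015 \cdot 2125 \cdot \frac{1}{736}\right)}{-1298 - 1598328} = \frac{3619394 - \left(555205 - \frac{9595703125}{199344128} - \frac{2470046875}{270848} + 1015 \cdot 2125 \cdot \frac{1}{736}\right)}{-1599626} = \left(3619394 + \left(-555205 - \frac{2156875}{736} + 2 \left(\frac{2125}{736}\right)^{3} + 1094 \left(\frac{2125}{736}\right)^{2}\right)\right) \left(- \frac{1}{1599626}\right) = \left(3619394 + \left(-555205 - \frac{2156875}{736} + 2 \cdot \frac{9595703125}{398688256} + 1094 \cdot \frac{4515625}{541696}\right)\right) \left(- \frac{1}{1599626}\right) = \left(3619394 + \left(-555205 - \frac{2156875}{736} + \frac{9595703125}{199344128} + \frac{2470046875}{270848}\right)\right) \left(- \frac{1}{1599626}\right) = \left(3619394 - \frac{109433491663115}{199344128}\right) \left(- \frac{1}{1599626}\right) = \frac{612071449155317}{199344128} \left(- \frac{1}{1599626}\right) = - \frac{612071449155317}{318876050096128}$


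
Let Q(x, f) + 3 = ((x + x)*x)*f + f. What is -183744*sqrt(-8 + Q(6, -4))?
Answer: -183744*I*sqrt(303) ≈ -3.1984e+6*I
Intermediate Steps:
Q(x, f) = -3 + f + 2*f*x**2 (Q(x, f) = -3 + (((x + x)*x)*f + f) = -3 + (((2*x)*x)*f + f) = -3 + ((2*x**2)*f + f) = -3 + (2*f*x**2 + f) = -3 + (f + 2*f*x**2) = -3 + f + 2*f*x**2)
-183744*sqrt(-8 + Q(6, -4)) = -183744*sqrt(-8 + (-3 - 4 + 2*(-4)*6**2)) = -183744*sqrt(-8 + (-3 - 4 + 2*(-4)*36)) = -183744*sqrt(-8 + (-3 - 4 - 288)) = -183744*sqrt(-8 - 295) = -183744*sqrt(-303) = -183744*I*sqrt(303)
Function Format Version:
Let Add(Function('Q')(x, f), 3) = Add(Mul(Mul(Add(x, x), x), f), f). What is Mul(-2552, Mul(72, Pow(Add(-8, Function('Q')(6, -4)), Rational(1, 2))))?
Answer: Mul(-183744, I, Pow(303, Rational(1, 2))) ≈ Mul(-3.1984e+6, I)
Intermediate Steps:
Function('Q')(x, f) = Add(-3, f, Mul(2, f, Pow(x, 2))) (Function('Q')(x, f) = Add(-3, Add(Mul(Mul(Add(x, x), x), f), f)) = Add(-3, Add(Mul(Mul(Mul(2, x), x), f), f)) = Add(-3, Add(Mul(Mul(2, Pow(x, 2)), f), f)) = Add(-3, Add(Mul(2, f, Pow(x, 2)), f)) = Add(-3, Add(f, Mul(2, f, Pow(x, 2)))) = Add(-3, f, Mul(2, f, Pow(x, 2))))
Mul(-2552, Mul(72, Pow(Add(-8, Function('Q')(6, -4)), Rational(1, 2)))) = Mul(-2552, Mul(72, Pow(Add(-8, Add(-3, -4, Mul(2, -4, Pow(6, 2)))), Rational(1, 2)))) = Mul(-2552, Mul(72, Pow(Add(-8, Add(-3, -4, Mul(2, -4, 36))), Rational(1, 2)))) = Mul(-2552, Mul(72, Pow(Add(-8, Add(-3, -4, -288)), Rational(1, 2)))) = Mul(-2552, Mul(72, Pow(Add(-8, -295), Rational(1, 2)))) = Mul(-2552, Mul(72, Pow(-303, Rational(1, 2)))) = Mul(-2552, Mul(72, Mul(I, Pow(303, Rational(1, 2))))) = Mul(-2552, Mul(72, I, Pow(303, Rational(1, 2)))) = Mul(-183744, I, Pow(303, Rational(1, 2)))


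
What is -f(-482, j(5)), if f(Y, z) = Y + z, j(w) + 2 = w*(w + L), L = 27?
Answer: 324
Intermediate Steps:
j(w) = -2 + w*(27 + w) (j(w) = -2 + w*(w + 27) = -2 + w*(27 + w))
-f(-482, j(5)) = -(-482 + (-2 + 5² + 27*5)) = -(-482 + (-2 + 25 + 135)) = -(-482 + 158) = -1*(-324) = 324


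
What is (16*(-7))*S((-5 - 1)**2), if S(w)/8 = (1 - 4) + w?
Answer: -29568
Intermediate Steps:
S(w) = -24 + 8*w (S(w) = 8*((1 - 4) + w) = 8*(-3 + w) = -24 + 8*w)
(16*(-7))*S((-5 - 1)**2) = (16*(-7))*(-24 + 8*(-5 - 1)**2) = -112*(-24 + 8*(-6)**2) = -112*(-24 + 8*36) = -112*(-24 + 288) = -112*264 = -29568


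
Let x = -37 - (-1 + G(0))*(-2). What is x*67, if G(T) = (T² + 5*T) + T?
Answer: -2613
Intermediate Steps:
G(T) = T² + 6*T
x = -39 (x = -37 - (-1 + 0*(6 + 0))*(-2) = -37 - (-1 + 0*6)*(-2) = -37 - (-1 + 0)*(-2) = -37 - (-1)*(-2) = -37 - 1*2 = -37 - 2 = -39)
x*67 = -39*67 = -2613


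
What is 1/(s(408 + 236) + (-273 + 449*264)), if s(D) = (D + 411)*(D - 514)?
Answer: 1/255413 ≈ 3.9152e-6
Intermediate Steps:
s(D) = (-514 + D)*(411 + D) (s(D) = (411 + D)*(-514 + D) = (-514 + D)*(411 + D))
1/(s(408 + 236) + (-273 + 449*264)) = 1/((-211254 + (408 + 236)² - 103*(408 + 236)) + (-273 + 449*264)) = 1/((-211254 + 644² - 103*644) + (-273 + 118536)) = 1/((-211254 + 414736 - 66332) + 118263) = 1/(137150 + 118263) = 1/255413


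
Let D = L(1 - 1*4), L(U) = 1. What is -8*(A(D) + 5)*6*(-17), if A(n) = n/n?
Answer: 4896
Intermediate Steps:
D = 1
A(n) = 1
-8*(A(D) + 5)*6*(-17) = -8*(1 + 5)*6*(-17) = -48*6*(-17) = -8*36*(-17) = -288*(-17) = 4896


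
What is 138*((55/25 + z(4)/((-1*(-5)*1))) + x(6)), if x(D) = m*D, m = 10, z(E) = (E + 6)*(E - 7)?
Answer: 38778/5 ≈ 7755.6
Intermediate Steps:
z(E) = (-7 + E)*(6 + E) (z(E) = (6 + E)*(-7 + E) = (-7 + E)*(6 + E))
x(D) = 10*D
138*((55/25 + z(4)/((-1*(-5)*1))) + x(6)) = 138*((55/25 + (-42 + 4**2 - 1*4)/((-1*(-5)*1))) + 10*6) = 138*((55*(1/25) + (-42 + 16 - 4)/((5*1))) + 60) = 138*((11/5 - 30/5) + 60) = 138*((11/5 - 30*1/5) + 60) = 138*((11/5 - 6) + 60) = 138*(-19/5 + 60) = 138*(281/5) = 38778/5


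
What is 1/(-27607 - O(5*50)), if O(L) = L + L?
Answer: -1/28107 ≈ -3.5578e-5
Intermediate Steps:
O(L) = 2*L
1/(-27607 - O(5*50)) = 1/(-27607 - 2*5*50) = 1/(-27607 - 2*250) = 1/(-27607 - 1*500) = 1/(-27607 - 500) = 1/(-28107) = -1/28107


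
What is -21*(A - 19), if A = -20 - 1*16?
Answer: 1155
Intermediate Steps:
A = -36 (A = -20 - 16 = -36)
-21*(A - 19) = -21*(-36 - 19) = -21*(-55) = 1155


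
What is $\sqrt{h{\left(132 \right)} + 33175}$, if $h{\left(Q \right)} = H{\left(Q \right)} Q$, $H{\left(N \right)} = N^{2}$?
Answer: $19 \sqrt{6463} \approx 1527.5$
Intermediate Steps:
$h{\left(Q \right)} = Q^{3}$ ($h{\left(Q \right)} = Q^{2} Q = Q^{3}$)
$\sqrt{h{\left(132 \right)} + 33175} = \sqrt{132^{3} + 33175} = \sqrt{2299968 + 33175} = \sqrt{2333143} = 19 \sqrt{6463}$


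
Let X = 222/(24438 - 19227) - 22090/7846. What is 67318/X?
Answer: -458721748818/18894863 ≈ -24278.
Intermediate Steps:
X = -18894863/6814251 (X = 222/5211 - 22090*1/7846 = 222*(1/5211) - 11045/3923 = 74/1737 - 11045/3923 = -18894863/6814251 ≈ -2.7728)
67318/X = 67318/(-18894863/6814251) = 67318*(-6814251/18894863) = -458721748818/18894863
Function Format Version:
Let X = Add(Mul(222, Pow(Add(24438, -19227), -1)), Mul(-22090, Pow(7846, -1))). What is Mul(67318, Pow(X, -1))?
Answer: Rational(-458721748818, 18894863) ≈ -24278.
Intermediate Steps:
X = Rational(-18894863, 6814251) (X = Add(Mul(222, Pow(5211, -1)), Mul(-22090, Rational(1, 7846))) = Add(Mul(222, Rational(1, 5211)), Rational(-11045, 3923)) = Add(Rational(74, 1737), Rational(-11045, 3923)) = Rational(-18894863, 6814251) ≈ -2.7728)
Mul(67318, Pow(X, -1)) = Mul(67318, Pow(Rational(-18894863, 6814251), -1)) = Mul(67318, Rational(-6814251, 18894863)) = Rational(-458721748818, 18894863)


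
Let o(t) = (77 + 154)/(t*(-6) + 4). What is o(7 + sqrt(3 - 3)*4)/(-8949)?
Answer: 77/113354 ≈ 0.00067929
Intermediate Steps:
o(t) = 231/(4 - 6*t) (o(t) = 231/(-6*t + 4) = 231/(4 - 6*t))
o(7 + sqrt(3 - 3)*4)/(-8949) = -231/(-4 + 6*(7 + sqrt(3 - 3)*4))/(-8949) = -231/(-4 + 6*(7 + sqrt(0)*4))*(-1/8949) = -231/(-4 + 6*(7 + 0*4))*(-1/8949) = -231/(-4 + 6*(7 + 0))*(-1/8949) = -231/(-4 + 6*7)*(-1/8949) = -231/(-4 + 42)*(-1/8949) = -231/38*(-1/8949) = 77/113354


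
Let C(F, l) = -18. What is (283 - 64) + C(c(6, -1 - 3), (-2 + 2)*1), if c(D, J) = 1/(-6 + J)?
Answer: 201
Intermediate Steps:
(283 - 64) + C(c(6, -1 - 3), (-2 + 2)*1) = (283 - 64) - 18 = 219 - 18 = 201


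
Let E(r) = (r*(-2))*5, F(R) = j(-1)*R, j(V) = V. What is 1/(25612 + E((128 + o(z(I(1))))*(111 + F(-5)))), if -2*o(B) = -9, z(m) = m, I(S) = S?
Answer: -1/128088 ≈ -7.8071e-6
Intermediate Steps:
F(R) = -R
o(B) = 9/2 (o(B) = -½*(-9) = 9/2)
E(r) = -10*r (E(r) = -2*r*5 = -10*r)
1/(25612 + E((128 + o(z(I(1))))*(111 + F(-5)))) = 1/(25612 - 10*(128 + 9/2)*(111 - 1*(-5))) = 1/(25612 - 1325*(111 + 5)) = 1/(25612 - 1325*116) = 1/(25612 - 10*15370) = 1/(25612 - 153700) = 1/(-128088) = -1/128088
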